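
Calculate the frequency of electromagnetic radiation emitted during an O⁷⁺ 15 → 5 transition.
7.486e+15 Hz

First, find the transition energy:
E_15 = -13.6057 × 8² / 15² = -3.87007 eV
E_5 = -13.6057 × 8² / 5² = -34.83059 eV
|ΔE| = |E_5 - E_15| = 30.96052 eV

Convert to Joules: E = 30.96052 eV × (1.602177 × 10⁻¹⁹ J/eV) = 4.96042e-18 J

Using E = hf:
f = E/h = 4.96042e-18 J / (6.62607 × 10⁻³⁴ J·s)
f = 7.486e+15 Hz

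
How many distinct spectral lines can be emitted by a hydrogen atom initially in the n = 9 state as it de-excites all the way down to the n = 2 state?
28

The electron can occupy levels n = 2, 3, ..., 9 during de-excitation — that is m = 9 - 2 + 1 = 8 distinct levels.

The number of distinct spectral lines equals the number of ways to choose 2 of these m levels (each pair gives one possible emission transition):

Number of lines = m(m-1)/2 = 8×7/2 = 28

These correspond to all possible transitions between the 8 levels:
9 → 8, 9 → 7, 9 → 6, 9 → 5, 9 → 4, 9 → 3, 9 → 2, 8 → 7...

Each transition produces a photon with a unique energy (and thus wavelength). This count does not depend on Z.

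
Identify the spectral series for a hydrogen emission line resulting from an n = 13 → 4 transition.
Brackett series

The spectral series in hydrogen are named based on the final (lower) energy level:
- Lyman series: n_final = 1 (ultraviolet)
- Balmer series: n_final = 2 (visible/near-UV)
- Paschen series: n_final = 3 (infrared)
- Brackett series: n_final = 4 (infrared)
- Pfund series: n_final = 5 (far infrared)

Since this transition ends at n = 4, it belongs to the Brackett series.

For reference, this 13 → 4 line has photon energy
ΔE = 13.6057 eV × (1/4² - 1/13²) = 0.76984914941 eV,
corresponding to wavelength λ = hc/ΔE = 1239.84 eV·nm / 0.76984914941 eV = 1610.49733 nm in the infrared region.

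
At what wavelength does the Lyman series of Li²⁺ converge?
10.125 nm

The series limit corresponds to the transition from n = ∞ to n = 1.
This is the highest energy (shortest wavelength) transition in the Lyman series.

E_∞ = 0 eV
E_1 = -13.6057 × 3² / 1² = -122.45130 eV

Energy at series limit:
ΔE = E_∞ - E_1 = 0 - (-122.45130) = 122.45130 eV
λ = hc/E = 1239.84 eV·nm / 122.45130 eV = 10.125 nm

This energy equals the ionization energy from the n = 1 state of Li²⁺.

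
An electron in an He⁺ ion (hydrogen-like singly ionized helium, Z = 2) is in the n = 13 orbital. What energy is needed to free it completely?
0.32203 eV

The ionization energy is the energy needed to remove the electron completely (n → ∞).

For a hydrogen-like ion with Z = 2, E_n = -13.6057 Z² / n² eV.

At n = 13: E_13 = -13.6057 × 2² / 13² = -0.32202840 eV
At n = ∞: E_∞ = 0 eV

Ionization energy = E_∞ - E_13 = 0 - (-0.32202840) = 0.32202840 eV
Ionization energy ≈ 0.32203 eV

This is also called the binding energy of the electron in state n = 13.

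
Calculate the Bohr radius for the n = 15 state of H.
11.906487 nm (or 119.064872 Å)

The Bohr radius formula is:
r_n = n² a₀ / Z

where a₀ = 0.052917721 nm is the Bohr radius.

For H (Z = 1) at n = 15:
r_15 = 15² × 0.052917721 nm / 1
r_15 = 225 × 0.052917721 nm / 1
r_15 = 11.9064872 nm / 1
r_15 = 11.906487 nm

The electron orbits at approximately 11.906487 nm from the nucleus.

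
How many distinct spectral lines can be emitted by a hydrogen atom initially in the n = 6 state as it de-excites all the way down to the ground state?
15

The electron can occupy levels n = 1, 2, ..., 6 during de-excitation — that is m = 6 - 1 + 1 = 6 distinct levels.

The number of distinct spectral lines equals the number of ways to choose 2 of these m levels (each pair gives one possible emission transition):

Number of lines = m(m-1)/2 = 6×5/2 = 15

These correspond to all possible transitions between the 6 levels:
6 → 5, 6 → 4, 6 → 3, 6 → 2, 6 → 1, 5 → 4, 5 → 3, 5 → 2...

Each transition produces a photon with a unique energy (and thus wavelength). This count does not depend on Z.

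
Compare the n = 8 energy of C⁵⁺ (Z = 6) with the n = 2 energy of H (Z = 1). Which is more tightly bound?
C⁵⁺ at n = 8 (E = -7.65 eV)

Using E_n = -13.6057 Z² / n² eV:

C⁵⁺ (Z = 6) at n = 8:
E = -13.6057 × 6² / 8² = -13.6057 × 36 / 64 = -7.65321 eV

H (Z = 1) at n = 2:
E = -13.6057 × 1² / 2² = -13.6057 × 1 / 4 = -3.40143 eV

Since -7.65321 eV < -3.40143 eV,
C⁵⁺ at n = 8 is more tightly bound (requires more energy to ionize).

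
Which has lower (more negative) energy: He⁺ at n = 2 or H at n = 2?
He⁺ at n = 2 (E = -13.6057 eV)

Using E_n = -13.6057 Z² / n² eV:

He⁺ (Z = 2) at n = 2:
E = -13.6057 × 2² / 2² = -13.6057 × 4 / 4 = -13.6057000 eV

H (Z = 1) at n = 2:
E = -13.6057 × 1² / 2² = -13.6057 × 1 / 4 = -3.4014250 eV

Since -13.6057000 eV < -3.4014250 eV,
He⁺ at n = 2 is more tightly bound (requires more energy to ionize).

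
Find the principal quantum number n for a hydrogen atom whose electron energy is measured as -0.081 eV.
n = 13

The exact energy levels follow E_n = -13.6057 eV / n².

The measured value (-0.081 eV) is reported to only 2 significant figures, so we must test candidate n values and see which one matches to that precision.

Candidate energies:
  n = 11:  E = -13.6057/11² = -0.112444 eV
  n = 12:  E = -13.6057/12² = -0.094484 eV
  n = 13:  E = -13.6057/13² = -0.080507 eV  ← matches
  n = 14:  E = -13.6057/14² = -0.069417 eV
  n = 15:  E = -13.6057/15² = -0.060470 eV

Checking against the measurement of -0.081 eV (2 sig figs), only n = 13 agrees:
E_13 = -0.080507 eV, which rounds to -0.081 eV ✓

Therefore n = 13.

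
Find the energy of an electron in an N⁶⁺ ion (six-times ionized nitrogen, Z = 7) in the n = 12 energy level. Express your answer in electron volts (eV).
-4.630 eV

The energy levels of a hydrogen-like atom are given by:
E_n = -13.6057 Z² / n² eV  (with Z = 7 for N⁶⁺)

For n = 12:
E_12 = -13.6057 × 7² / 12²
E_12 = -13.6057 × 49 / 144
E_12 = -4.630 eV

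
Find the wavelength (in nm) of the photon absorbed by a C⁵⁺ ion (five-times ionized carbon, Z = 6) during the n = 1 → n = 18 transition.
2.539129 nm

First, find the transition energy using E_n = -13.6057 Z² / n² eV:
E_1 = -13.6057 × 6² / 1² = -489.80520000 eV
E_18 = -13.6057 × 6² / 18² = -1.51174444 eV

Photon energy: |ΔE| = |E_18 - E_1| = 488.29345556 eV

Convert to wavelength using E = hc/λ with hc = 1239.84 eV·nm:
λ = hc/E = 1239.84 eV·nm / 488.29345556 eV
λ = 2.539129 nm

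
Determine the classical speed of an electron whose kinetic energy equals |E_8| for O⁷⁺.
2.188e+06 m/s (or 0.7297% of c)

The binding energy at n = 8 for O⁷⁺ is:
E_8 = -13.6057 × 8²/8² = -13.605700 eV
|E_8| = 13.605700 eV

Convert to Joules:
KE = 13.605700 eV × (1.602177 × 10⁻¹⁹ J/eV) = 2.17987e-18 J

Using KE = ½mv²:
v = √(2·KE/m_e)
v = √(2 × 2.17987e-18 J / 9.10938 × 10⁻³¹ kg)
v = 2.188e+06 m/s

This is approximately 0.7297% the speed of light.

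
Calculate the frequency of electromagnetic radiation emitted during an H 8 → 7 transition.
1.57359e+13 Hz

First, find the transition energy:
E_8 = -13.6057 / 8² = -0.2125890625 eV
E_7 = -13.6057 / 7² = -0.2776673469 eV
|ΔE| = |E_7 - E_8| = 0.0650782844 eV

Convert to Joules: E = 0.0650782844 eV × (1.602177 × 10⁻¹⁹ J/eV) = 1.0426693e-20 J

Using E = hf:
f = E/h = 1.0426693e-20 J / (6.62607 × 10⁻³⁴ J·s)
f = 1.57359e+13 Hz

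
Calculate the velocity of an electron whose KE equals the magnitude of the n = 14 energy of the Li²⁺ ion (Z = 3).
4.6879e+05 m/s (or 0.1564% of c)

The binding energy at n = 14 for Li²⁺ is:
E_14 = -13.6057 × 3²/14² = -0.62475153 eV
|E_14| = 0.62475153 eV

Convert to Joules:
KE = 0.62475153 eV × (1.602177 × 10⁻¹⁹ J/eV) = 1.000963e-19 J

Using KE = ½mv²:
v = √(2·KE/m_e)
v = √(2 × 1.000963e-19 J / 9.10938 × 10⁻³¹ kg)
v = 4.6879e+05 m/s

This is approximately 0.1564% the speed of light.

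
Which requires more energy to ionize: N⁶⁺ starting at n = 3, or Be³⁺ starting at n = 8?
N⁶⁺ at n = 3 (E = -74.0755 eV)

Using E_n = -13.6057 Z² / n² eV:

N⁶⁺ (Z = 7) at n = 3:
E = -13.6057 × 7² / 3² = -13.6057 × 49 / 9 = -74.0754778 eV

Be³⁺ (Z = 4) at n = 8:
E = -13.6057 × 4² / 8² = -13.6057 × 16 / 64 = -3.4014250 eV

Since -74.0754778 eV < -3.4014250 eV,
N⁶⁺ at n = 3 is more tightly bound (requires more energy to ionize).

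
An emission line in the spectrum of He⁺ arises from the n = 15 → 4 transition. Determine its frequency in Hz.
7.640e+14 Hz

First, find the transition energy:
E_15 = -13.6057 × 2² / 15² = -0.241879 eV
E_4 = -13.6057 × 2² / 4² = -3.401425 eV
|ΔE| = |E_4 - E_15| = 3.159546 eV

Convert to Joules: E = 3.159546 eV × (1.602177 × 10⁻¹⁹ J/eV) = 5.06215e-19 J

Using E = hf:
f = E/h = 5.06215e-19 J / (6.62607 × 10⁻³⁴ J·s)
f = 7.640e+14 Hz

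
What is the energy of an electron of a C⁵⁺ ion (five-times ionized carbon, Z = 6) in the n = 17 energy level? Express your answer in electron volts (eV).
-1.6948 eV

The energy levels of a hydrogen-like atom are given by:
E_n = -13.6057 Z² / n² eV  (with Z = 6 for C⁵⁺)

For n = 17:
E_17 = -13.6057 × 6² / 17²
E_17 = -13.6057 × 36 / 289
E_17 = -1.6948 eV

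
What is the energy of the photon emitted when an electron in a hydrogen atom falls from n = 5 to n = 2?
2.86 eV

The energy levels are E_n = -13.6057 eV / n².

Energy at n = 5: E_5 = -13.6057 / 5² = -0.54423 eV
Energy at n = 2: E_2 = -13.6057 / 2² = -3.40143 eV

For emission (electron falling to lower state), the photon energy is:
E_photon = E_5 - E_2 = |-0.54423 - (-3.40143)|
E_photon = 2.86 eV

This energy is carried away by the emitted photon.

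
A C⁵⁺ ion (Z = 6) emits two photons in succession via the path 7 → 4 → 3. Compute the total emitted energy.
44.426776 eV

The energy levels of C⁵⁺ are E_n = -13.6057 × 6² / n² eV.

First transition (7 → 4):
ΔE₁ = |E_4 - E_7|
ΔE₁ = |-30.612825000000 - (-9.996024489796)| = 20.616800510 eV

Second transition (4 → 3):
ΔE₂ = |E_3 - E_4|
ΔE₂ = |-54.422800000000 - (-30.612825000000)| = 23.809975000 eV

Total energy released:
E_total = ΔE₁ + ΔE₂ = 20.616800510 + 23.809975000 = 44.426776 eV

Note: This equals the direct transition 7 → 3: 44.426776 eV ✓
Energy is conserved regardless of the path taken.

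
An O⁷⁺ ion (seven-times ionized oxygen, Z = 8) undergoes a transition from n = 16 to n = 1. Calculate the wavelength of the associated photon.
1.43 nm

First, find the transition energy using E_n = -13.6057 Z² / n² eV:
E_16 = -13.6057 × 8² / 16² = -3.4014 eV
E_1 = -13.6057 × 8² / 1² = -870.7648 eV

Photon energy: |ΔE| = |E_1 - E_16| = 867.3634 eV

Convert to wavelength using E = hc/λ with hc = 1239.84 eV·nm:
λ = hc/E = 1239.84 eV·nm / 867.3634 eV
λ = 1.43 nm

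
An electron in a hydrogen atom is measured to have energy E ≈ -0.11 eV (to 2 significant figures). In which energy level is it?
n = 11

The exact energy levels follow E_n = -13.6057 eV / n².

The measured value (-0.11 eV) is reported to only 2 significant figures, so we must test candidate n values and see which one matches to that precision.

Candidate energies:
  n = 9:  E = -13.6057/9² = -0.16797 eV
  n = 10:  E = -13.6057/10² = -0.13606 eV
  n = 11:  E = -13.6057/11² = -0.11244 eV  ← matches
  n = 12:  E = -13.6057/12² = -0.09448 eV
  n = 13:  E = -13.6057/13² = -0.08051 eV

Checking against the measurement of -0.11 eV (2 sig figs), only n = 11 agrees:
E_11 = -0.11244 eV, which rounds to -0.11 eV ✓

Therefore n = 11.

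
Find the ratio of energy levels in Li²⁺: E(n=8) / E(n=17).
4.515625

Using E_n = -13.6057 Z² / n² eV with Z = 3:

E_8 = -13.6057 × 3² / 8² = -122.4513 / 64 = -1.9133015625 eV
E_17 = -13.6057 × 3² / 17² = -122.4513 / 289 = -0.4237069204 eV

The ratio is:
E_8/E_17 = (-1.9133015625) / (-0.4237069204)
E_8/E_17 = (-122.4513/64) / (-122.4513/289)
E_8/E_17 = 289/64
E_8/E_17 = 4.515625
(Note: the Z² factors cancel in the ratio.)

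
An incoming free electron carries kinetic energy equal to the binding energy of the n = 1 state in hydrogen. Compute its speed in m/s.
2.19e+06 m/s (or 0.7297% of c)

The binding energy at n = 1 for hydrogen is:
E_1 = -13.6057/1² = -13.605700 eV
|E_1| = 13.605700 eV

Convert to Joules:
KE = 13.605700 eV × (1.602177 × 10⁻¹⁹ J/eV) = 2.1799e-18 J

Using KE = ½mv²:
v = √(2·KE/m_e)
v = √(2 × 2.1799e-18 J / 9.10938 × 10⁻³¹ kg)
v = 2.19e+06 m/s

This is approximately 0.7297% the speed of light.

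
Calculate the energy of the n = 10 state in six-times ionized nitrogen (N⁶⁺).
-6.666793 eV

For hydrogen-like ions, the energy levels scale with Z²:
E_n = -13.6057 Z² / n² eV

For N⁶⁺ (Z = 7) at n = 10:
E_10 = -13.6057 × 7² / 10²
E_10 = -13.6057 × 49 / 100
E_10 = -666.6793 / 100
E_10 = -6.666793 eV

The energy is 49 times more negative than hydrogen at the same n due to the stronger nuclear charge.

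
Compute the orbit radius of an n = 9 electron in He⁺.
2.1432 nm (or 21.4317 Å)

The Bohr radius formula is:
r_n = n² a₀ / Z

where a₀ = 0.0529177 nm is the Bohr radius.

For He⁺ (Z = 2) at n = 9:
r_9 = 9² × 0.0529177 nm / 2
r_9 = 81 × 0.0529177 nm / 2
r_9 = 4.28633 nm / 2
r_9 = 2.1432 nm

The electron orbits at approximately 2.1432 nm from the nucleus.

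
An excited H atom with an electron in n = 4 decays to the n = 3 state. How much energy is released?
0.661388 eV

The energy levels are E_n = -13.6057 eV / n².

Energy at n = 4: E_4 = -13.6057 / 4² = -0.850356250 eV
Energy at n = 3: E_3 = -13.6057 / 3² = -1.511744444 eV

For emission (electron falling to lower state), the photon energy is:
E_photon = E_4 - E_3 = |-0.850356250 - (-1.511744444)|
E_photon = 0.661388 eV

This energy is carried away by the emitted photon.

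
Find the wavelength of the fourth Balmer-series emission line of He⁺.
102.5173 nm

The lines of a series are numbered from the longest wavelength (smallest ΔE) outward; the fourth line is the transition from n = n_f + 4 to n_f.
The Balmer series has all transitions ending at n_f = 2.

For He⁺ (Z = 2), the fourth line (δ-line) is the jump from n = 6 to n = 2:
E_6 = -13.6057 × 2² / 6² = -1.5117444 eV
E_2 = -13.6057 × 2² / 2² = -13.6057000 eV
ΔE = E_6 - E_2 = 12.0939556 eV

λ = hc/E = 1239.84 eV·nm / 12.0939556 eV
λ = 102.5173 nm

This is the δ-line of the Balmer series in He⁺.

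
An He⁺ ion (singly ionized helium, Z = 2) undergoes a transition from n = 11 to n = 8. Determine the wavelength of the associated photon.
3095.104 nm

First, find the transition energy using E_n = -13.6057 Z² / n² eV:
E_11 = -13.6057 × 2² / 11² = -0.449775207 eV
E_8 = -13.6057 × 2² / 8² = -0.850356250 eV

Photon energy: |ΔE| = |E_8 - E_11| = 0.400581043 eV

Convert to wavelength using E = hc/λ with hc = 1239.84 eV·nm:
λ = hc/E = 1239.84 eV·nm / 0.400581043 eV
λ = 3095.104 nm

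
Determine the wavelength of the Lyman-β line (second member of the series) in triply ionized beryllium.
6.407333 nm

The lines of a series are numbered from the longest wavelength (smallest ΔE) outward; the second line is the transition from n = n_f + 2 to n_f.
The Lyman series has all transitions ending at n_f = 1.

For Be³⁺ (Z = 4), the second line (β-line) is the jump from n = 3 to n = 1:
E_3 = -13.6057 × 4² / 3² = -24.18791111 eV
E_1 = -13.6057 × 4² / 1² = -217.69120000 eV
ΔE = E_3 - E_1 = 193.50328889 eV

λ = hc/E = 1239.84 eV·nm / 193.50328889 eV
λ = 6.407333 nm

This is the β-line of the Lyman series in Be³⁺.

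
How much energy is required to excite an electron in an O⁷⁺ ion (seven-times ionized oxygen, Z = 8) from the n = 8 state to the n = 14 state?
9.163 eV

The energy levels of a hydrogen-like atom are E_n = -13.6057 Z² eV / n².

Energy at n = 8: E_8 = -13.6057 × 8² / 8² = -13.605700 eV
Energy at n = 14: E_14 = -13.6057 × 8² / 14² = -4.442678 eV

The excitation energy is the difference:
ΔE = E_14 - E_8
ΔE = -4.442678 - (-13.605700)
ΔE = 9.163 eV

Since this is positive, energy must be absorbed (photon absorption).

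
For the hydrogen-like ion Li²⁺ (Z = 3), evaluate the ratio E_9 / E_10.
1.2346

Using E_n = -13.6057 Z² / n² eV with Z = 3:

E_9 = -13.6057 × 3² / 9² = -122.4513 / 81 = -1.5117444444 eV
E_10 = -13.6057 × 3² / 10² = -122.4513 / 100 = -1.2245130000 eV

The ratio is:
E_9/E_10 = (-1.5117444444) / (-1.2245130000)
E_9/E_10 = (-122.4513/81) / (-122.4513/100)
E_9/E_10 = 100/81
E_9/E_10 = 1.2346
(Note: the Z² factors cancel in the ratio.)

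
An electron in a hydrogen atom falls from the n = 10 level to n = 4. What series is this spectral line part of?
Brackett series

The spectral series in hydrogen are named based on the final (lower) energy level:
- Lyman series: n_final = 1 (ultraviolet)
- Balmer series: n_final = 2 (visible/near-UV)
- Paschen series: n_final = 3 (infrared)
- Brackett series: n_final = 4 (infrared)
- Pfund series: n_final = 5 (far infrared)

Since this transition ends at n = 4, it belongs to the Brackett series.

For reference, this 10 → 4 line has photon energy
ΔE = 13.6057 eV × (1/4² - 1/10²) = 0.714299250 eV,
corresponding to wavelength λ = hc/ΔE = 1239.84 eV·nm / 0.714299250 eV = 1735.743 nm in the infrared region.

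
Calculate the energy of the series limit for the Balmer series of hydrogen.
3.40 eV

The series limit corresponds to the transition from n = ∞ to n = 2.
This is the highest energy (shortest wavelength) transition in the Balmer series.

E_∞ = 0 eV
E_2 = -13.6057 / 2² = -3.40 eV

Energy at series limit:
ΔE = E_∞ - E_2 = 0 - (-3.40) = 3.40 eV

This energy equals the ionization energy from the n = 2 state of hydrogen.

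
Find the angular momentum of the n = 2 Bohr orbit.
2.10914e-34 J·s (or 2ℏ)

In the Bohr model, angular momentum is quantized:
L = nℏ

where ℏ = h/(2π) = 1.0545718e-34 J·s

For n = 2:
L = 2 × 1.0545718e-34 J·s
L = 2.10914e-34 J·s

This can also be written as L = 2ℏ.
The angular momentum is an integer multiple of the reduced Planck constant.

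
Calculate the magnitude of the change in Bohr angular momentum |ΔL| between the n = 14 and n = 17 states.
3.16e-34 J·s (or 3ℏ)

In the Bohr model, L_n = nℏ where ℏ = 1.0546e-34 J·s.

L_17 = 17ℏ = 1.7928e-33 J·s
L_14 = 14ℏ = 1.4764e-33 J·s

ΔL = L_17 - L_14 = (17 - 14)ℏ = 3ℏ
ΔL = 3 × 1.0546e-34 J·s = 3.16e-34 J·s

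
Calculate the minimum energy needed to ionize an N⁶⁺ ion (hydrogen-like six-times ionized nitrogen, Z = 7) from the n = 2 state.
166.670 eV

The ionization energy is the energy needed to remove the electron completely (n → ∞).

For a hydrogen-like ion with Z = 7, E_n = -13.6057 Z² / n² eV.

At n = 2: E_2 = -13.6057 × 7² / 2² = -166.669825 eV
At n = ∞: E_∞ = 0 eV

Ionization energy = E_∞ - E_2 = 0 - (-166.669825) = 166.669825 eV
Ionization energy ≈ 166.670 eV

This is also called the binding energy of the electron in state n = 2.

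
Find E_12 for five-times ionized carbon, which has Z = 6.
-3.401425 eV

For hydrogen-like ions, the energy levels scale with Z²:
E_n = -13.6057 Z² / n² eV

For C⁵⁺ (Z = 6) at n = 12:
E_12 = -13.6057 × 6² / 12²
E_12 = -13.6057 × 36 / 144
E_12 = -489.8052 / 144
E_12 = -3.401425 eV

The energy is 36 times more negative than hydrogen at the same n due to the stronger nuclear charge.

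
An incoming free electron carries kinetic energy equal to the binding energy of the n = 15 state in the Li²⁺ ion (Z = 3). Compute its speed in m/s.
4.3754e+05 m/s (or 0.146% of c)

The binding energy at n = 15 for Li²⁺ is:
E_15 = -13.6057 × 3²/15² = -0.54422800 eV
|E_15| = 0.54422800 eV

Convert to Joules:
KE = 0.54422800 eV × (1.602177 × 10⁻¹⁹ J/eV) = 8.719496e-20 J

Using KE = ½mv²:
v = √(2·KE/m_e)
v = √(2 × 8.719496e-20 J / 9.10938 × 10⁻³¹ kg)
v = 4.3754e+05 m/s

This is approximately 0.146% the speed of light.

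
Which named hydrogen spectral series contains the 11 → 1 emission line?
Lyman series

The spectral series in hydrogen are named based on the final (lower) energy level:
- Lyman series: n_final = 1 (ultraviolet)
- Balmer series: n_final = 2 (visible/near-UV)
- Paschen series: n_final = 3 (infrared)
- Brackett series: n_final = 4 (infrared)
- Pfund series: n_final = 5 (far infrared)

Since this transition ends at n = 1, it belongs to the Lyman series.

For reference, this 11 → 1 line has photon energy
ΔE = 13.6057 eV × (1/1² - 1/11²) = 13.493256 eV,
corresponding to wavelength λ = hc/ΔE = 1239.84 eV·nm / 13.493256 eV = 91.8859 nm in the ultraviolet region.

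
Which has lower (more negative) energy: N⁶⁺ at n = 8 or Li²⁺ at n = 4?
N⁶⁺ at n = 8 (E = -10.41686 eV)

Using E_n = -13.6057 Z² / n² eV:

N⁶⁺ (Z = 7) at n = 8:
E = -13.6057 × 7² / 8² = -13.6057 × 49 / 64 = -10.41686406 eV

Li²⁺ (Z = 3) at n = 4:
E = -13.6057 × 3² / 4² = -13.6057 × 9 / 16 = -7.65320625 eV

Since -10.41686406 eV < -7.65320625 eV,
N⁶⁺ at n = 8 is more tightly bound (requires more energy to ionize).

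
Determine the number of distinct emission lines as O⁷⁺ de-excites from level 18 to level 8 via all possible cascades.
55

The electron can occupy levels n = 8, 9, ..., 18 during de-excitation — that is m = 18 - 8 + 1 = 11 distinct levels.

The number of distinct spectral lines equals the number of ways to choose 2 of these m levels (each pair gives one possible emission transition):

Number of lines = m(m-1)/2 = 11×10/2 = 55

These correspond to all possible transitions between the 11 levels:
18 → 17, 18 → 16, 18 → 15, 18 → 14, 18 → 13, 18 → 12, 18 → 11, 18 → 10...

Each transition produces a photon with a unique energy (and thus wavelength). This count does not depend on Z.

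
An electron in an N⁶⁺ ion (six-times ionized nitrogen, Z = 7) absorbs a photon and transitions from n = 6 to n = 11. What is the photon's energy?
13.00912 eV

The energy levels of a hydrogen-like atom are E_n = -13.6057 Z² eV / n².

Energy at n = 6: E_6 = -13.6057 × 7² / 6² = -18.51886944 eV
Energy at n = 11: E_11 = -13.6057 × 7² / 11² = -5.50974628 eV

The excitation energy is the difference:
ΔE = E_11 - E_6
ΔE = -5.50974628 - (-18.51886944)
ΔE = 13.00912 eV

Since this is positive, energy must be absorbed (photon absorption).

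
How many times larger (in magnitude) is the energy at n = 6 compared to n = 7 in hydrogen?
1.36111

Using E_n = -13.6057 Z² / n² eV with Z = 1:

E_6 = -13.6057 / 6² = -13.6057 / 36 = -0.37793611111 eV
E_7 = -13.6057 / 7² = -13.6057 / 49 = -0.27766734694 eV

The ratio is:
E_6/E_7 = (-0.37793611111) / (-0.27766734694)
E_6/E_7 = (-13.6057/36) / (-13.6057/49)
E_6/E_7 = 49/36
E_6/E_7 = 1.36111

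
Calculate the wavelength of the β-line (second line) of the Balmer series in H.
486.00807 nm

The lines of a series are numbered from the longest wavelength (smallest ΔE) outward; the second line is the transition from n = n_f + 2 to n_f.
The Balmer series has all transitions ending at n_f = 2.

For H, the second line (β-line) is the jump from n = 4 to n = 2:
E_4 = -13.6057 / 4² = -0.850356250 eV
E_2 = -13.6057 / 2² = -3.401425000 eV
ΔE = E_4 - E_2 = 2.551068750 eV

λ = hc/E = 1239.84 eV·nm / 2.551068750 eV
λ = 486.00807 nm

This is the β-line of the Balmer series in H.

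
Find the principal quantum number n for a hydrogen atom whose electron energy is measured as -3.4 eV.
n = 2

The exact energy levels follow E_n = -13.6057 eV / n².

The measured value (-3.4 eV) is reported to only 2 significant figures, so we must test candidate n values and see which one matches to that precision.

Candidate energies:
  n = 1:  E = -13.6057/1² = -13.60570 eV
  n = 2:  E = -13.6057/2² = -3.40143 eV  ← matches
  n = 3:  E = -13.6057/3² = -1.51174 eV
  n = 4:  E = -13.6057/4² = -0.85036 eV

Checking against the measurement of -3.4 eV (2 sig figs), only n = 2 agrees:
E_2 = -3.40143 eV, which rounds to -3.4 eV ✓

Therefore n = 2.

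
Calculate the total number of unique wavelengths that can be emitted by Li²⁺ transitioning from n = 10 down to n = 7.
6

The electron can occupy levels n = 7, 8, ..., 10 during de-excitation — that is m = 10 - 7 + 1 = 4 distinct levels.

The number of distinct spectral lines equals the number of ways to choose 2 of these m levels (each pair gives one possible emission transition):

Number of lines = m(m-1)/2 = 4×3/2 = 6

These correspond to all possible transitions between the 4 levels:
10 → 9, 10 → 8, 10 → 7, 9 → 8, 9 → 7, 8 → 7

Each transition produces a photon with a unique energy (and thus wavelength). This count does not depend on Z.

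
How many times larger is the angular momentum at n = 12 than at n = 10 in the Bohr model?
1.20000

In the Bohr model, L_n = nℏ, so the ratio is purely the ratio of quantum numbers:

L_12/L_10 = 12ℏ / 10ℏ = 12/10 = 1.20000

The angular momentum scales linearly with n.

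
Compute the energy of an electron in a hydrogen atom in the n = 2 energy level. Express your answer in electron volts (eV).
-3.401 eV

The energy levels of a hydrogen-like atom are given by:
E_n = -13.6057 eV / n²

For n = 2:
E_2 = -13.6057 eV / 2²
E_2 = -13.6057 eV / 4
E_2 = -3.401 eV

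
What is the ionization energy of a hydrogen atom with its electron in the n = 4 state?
0.85 eV

The ionization energy is the energy needed to remove the electron completely (n → ∞).

For hydrogen, E_n = -13.6057 eV / n².

At n = 4: E_4 = -13.6057 / 4² = -0.85036 eV
At n = ∞: E_∞ = 0 eV

Ionization energy = E_∞ - E_4 = 0 - (-0.85036) = 0.85036 eV
Ionization energy ≈ 0.85 eV

This is also called the binding energy of the electron in state n = 4.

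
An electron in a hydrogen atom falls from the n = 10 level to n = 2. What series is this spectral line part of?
Balmer series

The spectral series in hydrogen are named based on the final (lower) energy level:
- Lyman series: n_final = 1 (ultraviolet)
- Balmer series: n_final = 2 (visible/near-UV)
- Paschen series: n_final = 3 (infrared)
- Brackett series: n_final = 4 (infrared)
- Pfund series: n_final = 5 (far infrared)

Since this transition ends at n = 2, it belongs to the Balmer series.

For reference, this 10 → 2 line has photon energy
ΔE = 13.6057 eV × (1/2² - 1/10²) = 3.26536800 eV,
corresponding to wavelength λ = hc/ΔE = 1239.84 eV·nm / 3.26536800 eV = 379.6938 nm in the visible/near-UV region.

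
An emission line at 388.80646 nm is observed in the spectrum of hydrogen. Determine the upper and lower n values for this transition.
n = 8 → n = 2

First, find the photon energy from the wavelength (hc = 1239.84 eV·nm):
E = hc/λ = 1239.84 eV·nm / 388.80646 nm = 3.1888359 eV

The energy levels of hydrogen satisfy E_n = -13.6057 / n² eV, so an emission n_i → n_f releases
ΔE = 13.6057 × (1/n_f² − 1/n_i²) eV.

Setting ΔE equal to the photon energy:
1/n_f² − 1/n_i² = 3.1888359 / 13.6057 = 0.23437500

Since 1/n_i² must be positive, we need 1/n_f² > 0.23437500, i.e. n_f ≤ 2. For each allowed n_f, solve n_i = (1/n_f² − 0.23437500)^(−1/2) and check whether it is a whole number:
  n_f = 1: 1/n_i² = 1.00000000 − 0.23437500 = 0.76562500 → n_i = 1.143  (not an integer) ✗
  n_f = 2: 1/n_i² = 0.25000000 − 0.23437500 = 0.01562500 → n_i = 8.000  → integer, n_i = 8 ✓

Only n_f = 2 gives an integer upper level, n_i = 8.

The transition is from n = 8 to n = 2 (emission).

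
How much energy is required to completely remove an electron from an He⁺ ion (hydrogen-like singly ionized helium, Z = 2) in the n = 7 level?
1.110669 eV

The ionization energy is the energy needed to remove the electron completely (n → ∞).

For a hydrogen-like ion with Z = 2, E_n = -13.6057 Z² / n² eV.

At n = 7: E_7 = -13.6057 × 2² / 7² = -1.110669388 eV
At n = ∞: E_∞ = 0 eV

Ionization energy = E_∞ - E_7 = 0 - (-1.110669388) = 1.110669388 eV
Ionization energy ≈ 1.110669 eV

This is also called the binding energy of the electron in state n = 7.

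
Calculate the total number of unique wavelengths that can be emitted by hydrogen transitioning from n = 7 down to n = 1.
21

The electron can occupy levels n = 1, 2, ..., 7 during de-excitation — that is m = 7 - 1 + 1 = 7 distinct levels.

The number of distinct spectral lines equals the number of ways to choose 2 of these m levels (each pair gives one possible emission transition):

Number of lines = m(m-1)/2 = 7×6/2 = 21

These correspond to all possible transitions between the 7 levels:
7 → 6, 7 → 5, 7 → 4, 7 → 3, 7 → 2, 7 → 1, 6 → 5, 6 → 4...

Each transition produces a photon with a unique energy (and thus wavelength). This count does not depend on Z.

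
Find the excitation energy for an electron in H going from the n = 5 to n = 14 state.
0.4748 eV

The energy levels of a hydrogen-like atom are E_n = -13.6057 eV / n².

Energy at n = 5: E_5 = -13.6057 / 5² = -0.5442280 eV
Energy at n = 14: E_14 = -13.6057 / 14² = -0.0694168 eV

The excitation energy is the difference:
ΔE = E_14 - E_5
ΔE = -0.0694168 - (-0.5442280)
ΔE = 0.4748 eV

Since this is positive, energy must be absorbed (photon absorption).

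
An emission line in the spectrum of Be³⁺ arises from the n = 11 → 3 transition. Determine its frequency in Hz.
5.41359e+15 Hz

First, find the transition energy:
E_11 = -13.6057 × 4² / 11² = -1.7991008 eV
E_3 = -13.6057 × 4² / 3² = -24.1879111 eV
|ΔE| = |E_3 - E_11| = 22.3888103 eV

Convert to Joules: E = 22.3888103 eV × (1.602177 × 10⁻¹⁹ J/eV) = 3.5870837e-18 J

Using E = hf:
f = E/h = 3.5870837e-18 J / (6.62607 × 10⁻³⁴ J·s)
f = 5.41359e+15 Hz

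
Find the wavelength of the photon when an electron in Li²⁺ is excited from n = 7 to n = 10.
972.81 nm

First, find the transition energy using E_n = -13.6057 Z² / n² eV:
E_7 = -13.6057 × 3² / 7² = -2.499006 eV
E_10 = -13.6057 × 3² / 10² = -1.224513 eV

Photon energy: |ΔE| = |E_10 - E_7| = 1.274493 eV

Convert to wavelength using E = hc/λ with hc = 1239.84 eV·nm:
λ = hc/E = 1239.84 eV·nm / 1.274493 eV
λ = 972.81 nm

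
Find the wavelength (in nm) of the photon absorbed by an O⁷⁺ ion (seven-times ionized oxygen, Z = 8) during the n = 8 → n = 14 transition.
135.309065 nm

First, find the transition energy using E_n = -13.6057 Z² / n² eV:
E_8 = -13.6057 × 8² / 8² = -13.6057000000 eV
E_14 = -13.6057 × 8² / 14² = -4.4426775510 eV

Photon energy: |ΔE| = |E_14 - E_8| = 9.1630224490 eV

Convert to wavelength using E = hc/λ with hc = 1239.84 eV·nm:
λ = hc/E = 1239.84 eV·nm / 9.1630224490 eV
λ = 135.309065 nm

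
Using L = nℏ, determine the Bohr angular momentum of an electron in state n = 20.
2.10914e-33 J·s (or 20ℏ)

In the Bohr model, angular momentum is quantized:
L = nℏ

where ℏ = h/(2π) = 1.0545718e-34 J·s

For n = 20:
L = 20 × 1.0545718e-34 J·s
L = 2.10914e-33 J·s

This can also be written as L = 20ℏ.
The angular momentum is an integer multiple of the reduced Planck constant.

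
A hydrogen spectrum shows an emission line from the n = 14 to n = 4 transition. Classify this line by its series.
Brackett series

The spectral series in hydrogen are named based on the final (lower) energy level:
- Lyman series: n_final = 1 (ultraviolet)
- Balmer series: n_final = 2 (visible/near-UV)
- Paschen series: n_final = 3 (infrared)
- Brackett series: n_final = 4 (infrared)
- Pfund series: n_final = 5 (far infrared)

Since this transition ends at n = 4, it belongs to the Brackett series.

For reference, this 14 → 4 line has photon energy
ΔE = 13.6057 eV × (1/4² - 1/14²) = 0.780939413 eV,
corresponding to wavelength λ = hc/ΔE = 1239.84 eV·nm / 0.780939413 eV = 1587.626 nm in the infrared region.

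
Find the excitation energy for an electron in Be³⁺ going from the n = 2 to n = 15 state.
53.455 eV

The energy levels of a hydrogen-like atom are E_n = -13.6057 Z² eV / n².

Energy at n = 2: E_2 = -13.6057 × 4² / 2² = -54.422800 eV
Energy at n = 15: E_15 = -13.6057 × 4² / 15² = -0.967516 eV

The excitation energy is the difference:
ΔE = E_15 - E_2
ΔE = -0.967516 - (-54.422800)
ΔE = 53.455 eV

Since this is positive, energy must be absorbed (photon absorption).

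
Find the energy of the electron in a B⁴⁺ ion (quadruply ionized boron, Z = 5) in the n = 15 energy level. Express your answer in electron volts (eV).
-1.51 eV

The energy levels of a hydrogen-like atom are given by:
E_n = -13.6057 Z² / n² eV  (with Z = 5 for B⁴⁺)

For n = 15:
E_15 = -13.6057 × 5² / 15²
E_15 = -13.6057 × 25 / 225
E_15 = -1.51 eV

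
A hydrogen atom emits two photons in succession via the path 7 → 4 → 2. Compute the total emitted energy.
3.123758 eV

The energy levels of hydrogen are E_n = -13.6057 / n² eV.

First transition (7 → 4):
ΔE₁ = |E_4 - E_7|
ΔE₁ = |-0.850356250000 - (-0.277667346939)| = 0.572688903 eV

Second transition (4 → 2):
ΔE₂ = |E_2 - E_4|
ΔE₂ = |-3.401425000000 - (-0.850356250000)| = 2.551068750 eV

Total energy released:
E_total = ΔE₁ + ΔE₂ = 0.572688903 + 2.551068750 = 3.123758 eV

Note: This equals the direct transition 7 → 2: 3.123758 eV ✓
Energy is conserved regardless of the path taken.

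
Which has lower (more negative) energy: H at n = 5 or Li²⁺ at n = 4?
Li²⁺ at n = 4 (E = -7.6532 eV)

Using E_n = -13.6057 Z² / n² eV:

H (Z = 1) at n = 5:
E = -13.6057 × 1² / 5² = -13.6057 × 1 / 25 = -0.5442280 eV

Li²⁺ (Z = 3) at n = 4:
E = -13.6057 × 3² / 4² = -13.6057 × 9 / 16 = -7.6532063 eV

Since -7.6532063 eV < -0.5442280 eV,
Li²⁺ at n = 4 is more tightly bound (requires more energy to ionize).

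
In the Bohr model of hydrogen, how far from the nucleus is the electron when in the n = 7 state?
2.5930 nm (or 25.9297 Å)

The Bohr radius formula is:
r_n = n² a₀ / Z

where a₀ = 0.0529177 nm is the Bohr radius.

For H (Z = 1) at n = 7:
r_7 = 7² × 0.0529177 nm / 1
r_7 = 49 × 0.0529177 nm / 1
r_7 = 2.59297 nm / 1
r_7 = 2.5930 nm

The electron orbits at approximately 2.5930 nm from the nucleus.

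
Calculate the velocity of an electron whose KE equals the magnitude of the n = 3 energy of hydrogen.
7.29e+05 m/s (or 0.2432% of c)

The binding energy at n = 3 for hydrogen is:
E_3 = -13.6057/3² = -1.511744 eV
|E_3| = 1.511744 eV

Convert to Joules:
KE = 1.511744 eV × (1.602177 × 10⁻¹⁹ J/eV) = 2.4221e-19 J

Using KE = ½mv²:
v = √(2·KE/m_e)
v = √(2 × 2.4221e-19 J / 9.10938 × 10⁻³¹ kg)
v = 7.29e+05 m/s

This is approximately 0.2432% the speed of light.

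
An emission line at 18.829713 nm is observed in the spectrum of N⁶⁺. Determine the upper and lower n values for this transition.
n = 9 → n = 3

First, find the photon energy from the wavelength (hc = 1239.84 eV·nm):
E = hc/λ = 1239.84 eV·nm / 18.829713 nm = 65.844870 eV

The energy levels of N⁶⁺ satisfy E_n = -13.6057 × 7² / n² eV, so an emission n_i → n_f releases
ΔE = 13.6057 × 7² × (1/n_f² − 1/n_i²) eV.

Setting ΔE equal to the photon energy:
1/n_f² − 1/n_i² = 65.844870 / (13.6057 × 7²) = 0.098765433

Since 1/n_i² must be positive, we need 1/n_f² > 0.098765433, i.e. n_f ≤ 3. For each allowed n_f, solve n_i = (1/n_f² − 0.098765433)^(−1/2) and check whether it is a whole number:
  n_f = 1: 1/n_i² = 1.000000000 − 0.098765433 = 0.901234567 → n_i = 1.053  (not an integer) ✗
  n_f = 2: 1/n_i² = 0.250000000 − 0.098765433 = 0.151234567 → n_i = 2.571  (not an integer) ✗
  n_f = 3: 1/n_i² = 0.111111111 − 0.098765433 = 0.012345678 → n_i = 9.000  → integer, n_i = 9 ✓

Only n_f = 3 gives an integer upper level, n_i = 9.

The transition is from n = 9 to n = 3 (emission).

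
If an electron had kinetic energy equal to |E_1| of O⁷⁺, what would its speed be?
1.750e+07 m/s (or 5.838% of c)

The binding energy at n = 1 for O⁷⁺ is:
E_1 = -13.6057 × 8²/1² = -870.76480 eV
|E_1| = 870.76480 eV

Convert to Joules:
KE = 870.76480 eV × (1.602177 × 10⁻¹⁹ J/eV) = 1.39512e-16 J

Using KE = ½mv²:
v = √(2·KE/m_e)
v = √(2 × 1.39512e-16 J / 9.10938 × 10⁻³¹ kg)
v = 1.750e+07 m/s

This is approximately 5.838% the speed of light.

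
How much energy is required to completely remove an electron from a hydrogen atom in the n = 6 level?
0.3779 eV

The ionization energy is the energy needed to remove the electron completely (n → ∞).

For hydrogen, E_n = -13.6057 eV / n².

At n = 6: E_6 = -13.6057 / 6² = -0.3779361 eV
At n = ∞: E_∞ = 0 eV

Ionization energy = E_∞ - E_6 = 0 - (-0.3779361) = 0.3779361 eV
Ionization energy ≈ 0.3779 eV

This is also called the binding energy of the electron in state n = 6.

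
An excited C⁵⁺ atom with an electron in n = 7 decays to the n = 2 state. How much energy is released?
112.45528 eV

The energy levels are E_n = -13.6057 Z² eV / n².

Energy at n = 7: E_7 = -13.6057 × 6² / 7² = -9.99602449 eV
Energy at n = 2: E_2 = -13.6057 × 6² / 2² = -122.45130000 eV

For emission (electron falling to lower state), the photon energy is:
E_photon = E_7 - E_2 = |-9.99602449 - (-122.45130000)|
E_photon = 112.45528 eV

This energy is carried away by the emitted photon.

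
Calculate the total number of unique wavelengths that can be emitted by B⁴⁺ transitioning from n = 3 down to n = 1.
3

The electron can occupy levels n = 1, 2, ..., 3 during de-excitation — that is m = 3 - 1 + 1 = 3 distinct levels.

The number of distinct spectral lines equals the number of ways to choose 2 of these m levels (each pair gives one possible emission transition):

Number of lines = m(m-1)/2 = 3×2/2 = 3

These correspond to all possible transitions between the 3 levels:
3 → 2, 3 → 1, 2 → 1

Each transition produces a photon with a unique energy (and thus wavelength). This count does not depend on Z.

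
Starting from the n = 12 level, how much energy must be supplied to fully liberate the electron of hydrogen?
0.0945 eV

The ionization energy is the energy needed to remove the electron completely (n → ∞).

For hydrogen, E_n = -13.6057 eV / n².

At n = 12: E_12 = -13.6057 / 12² = -0.0944840 eV
At n = ∞: E_∞ = 0 eV

Ionization energy = E_∞ - E_12 = 0 - (-0.0944840) = 0.0944840 eV
Ionization energy ≈ 0.0945 eV

This is also called the binding energy of the electron in state n = 12.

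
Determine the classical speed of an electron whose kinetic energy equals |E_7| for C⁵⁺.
1.875e+06 m/s (or 0.625% of c)

The binding energy at n = 7 for C⁵⁺ is:
E_7 = -13.6057 × 6²/7² = -9.996024 eV
|E_7| = 9.996024 eV

Convert to Joules:
KE = 9.996024 eV × (1.602177 × 10⁻¹⁹ J/eV) = 1.60154e-18 J

Using KE = ½mv²:
v = √(2·KE/m_e)
v = √(2 × 1.60154e-18 J / 9.10938 × 10⁻³¹ kg)
v = 1.875e+06 m/s

This is approximately 0.625% the speed of light.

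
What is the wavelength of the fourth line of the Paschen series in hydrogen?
1004.67 nm

The lines of a series are numbered from the longest wavelength (smallest ΔE) outward; the fourth line is the transition from n = n_f + 4 to n_f.
The Paschen series has all transitions ending at n_f = 3.

For H, the fourth line (δ-line) is the jump from n = 7 to n = 3:
E_7 = -13.6057 / 7² = -0.2776673 eV
E_3 = -13.6057 / 3² = -1.5117444 eV
ΔE = E_7 - E_3 = 1.2340771 eV

λ = hc/E = 1239.84 eV·nm / 1.2340771 eV
λ = 1004.67 nm

This is the δ-line of the Paschen series in H.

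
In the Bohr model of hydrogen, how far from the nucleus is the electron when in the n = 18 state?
17.1453 nm (or 171.4533 Å)

The Bohr radius formula is:
r_n = n² a₀ / Z

where a₀ = 0.0529177 nm is the Bohr radius.

For H (Z = 1) at n = 18:
r_18 = 18² × 0.0529177 nm / 1
r_18 = 324 × 0.0529177 nm / 1
r_18 = 17.14533 nm / 1
r_18 = 17.1453 nm

The electron orbits at approximately 17.1453 nm from the nucleus.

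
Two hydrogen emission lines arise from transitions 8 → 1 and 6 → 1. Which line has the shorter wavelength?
8 → 1

Calculate the energy for each transition:

Transition 8 → 1:
ΔE₁ = |E_1 - E_8| = |-13.6057/1² - (-13.6057/8²)|
ΔE₁ = |-13.60570000 - (-0.21258906)| = 13.39311 eV

Transition 6 → 1:
ΔE₂ = |E_1 - E_6| = |-13.6057/1² - (-13.6057/6²)|
ΔE₂ = |-13.60570000 - (-0.37793611)| = 13.22776 eV

Since 13.39311 eV > 13.22776 eV, the transition 8 → 1 emits the more energetic photon.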